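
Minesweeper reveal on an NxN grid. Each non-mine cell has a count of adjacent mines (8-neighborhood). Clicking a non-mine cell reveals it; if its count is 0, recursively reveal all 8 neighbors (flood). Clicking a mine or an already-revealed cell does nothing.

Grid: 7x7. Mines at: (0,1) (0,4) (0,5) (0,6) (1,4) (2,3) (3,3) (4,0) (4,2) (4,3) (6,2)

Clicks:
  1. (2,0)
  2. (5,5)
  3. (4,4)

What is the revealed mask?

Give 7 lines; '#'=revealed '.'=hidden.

Click 1 (2,0) count=0: revealed 9 new [(1,0) (1,1) (1,2) (2,0) (2,1) (2,2) (3,0) (3,1) (3,2)] -> total=9
Click 2 (5,5) count=0: revealed 19 new [(1,5) (1,6) (2,4) (2,5) (2,6) (3,4) (3,5) (3,6) (4,4) (4,5) (4,6) (5,3) (5,4) (5,5) (5,6) (6,3) (6,4) (6,5) (6,6)] -> total=28
Click 3 (4,4) count=2: revealed 0 new [(none)] -> total=28

Answer: .......
###..##
###.###
###.###
....###
...####
...####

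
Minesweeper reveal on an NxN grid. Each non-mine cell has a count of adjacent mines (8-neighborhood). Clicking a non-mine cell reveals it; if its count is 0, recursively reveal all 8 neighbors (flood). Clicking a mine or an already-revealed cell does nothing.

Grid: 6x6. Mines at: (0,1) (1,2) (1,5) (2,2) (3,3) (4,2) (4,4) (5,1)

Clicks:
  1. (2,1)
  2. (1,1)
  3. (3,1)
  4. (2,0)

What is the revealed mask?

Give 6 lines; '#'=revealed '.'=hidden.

Answer: ......
##....
##....
##....
##....
......

Derivation:
Click 1 (2,1) count=2: revealed 1 new [(2,1)] -> total=1
Click 2 (1,1) count=3: revealed 1 new [(1,1)] -> total=2
Click 3 (3,1) count=2: revealed 1 new [(3,1)] -> total=3
Click 4 (2,0) count=0: revealed 5 new [(1,0) (2,0) (3,0) (4,0) (4,1)] -> total=8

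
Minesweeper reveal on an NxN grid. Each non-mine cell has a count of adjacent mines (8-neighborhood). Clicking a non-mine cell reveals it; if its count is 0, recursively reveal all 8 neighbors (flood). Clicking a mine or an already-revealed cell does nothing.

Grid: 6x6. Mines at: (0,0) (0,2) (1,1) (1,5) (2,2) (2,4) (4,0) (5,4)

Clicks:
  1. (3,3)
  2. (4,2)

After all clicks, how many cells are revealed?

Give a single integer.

Answer: 9

Derivation:
Click 1 (3,3) count=2: revealed 1 new [(3,3)] -> total=1
Click 2 (4,2) count=0: revealed 8 new [(3,1) (3,2) (4,1) (4,2) (4,3) (5,1) (5,2) (5,3)] -> total=9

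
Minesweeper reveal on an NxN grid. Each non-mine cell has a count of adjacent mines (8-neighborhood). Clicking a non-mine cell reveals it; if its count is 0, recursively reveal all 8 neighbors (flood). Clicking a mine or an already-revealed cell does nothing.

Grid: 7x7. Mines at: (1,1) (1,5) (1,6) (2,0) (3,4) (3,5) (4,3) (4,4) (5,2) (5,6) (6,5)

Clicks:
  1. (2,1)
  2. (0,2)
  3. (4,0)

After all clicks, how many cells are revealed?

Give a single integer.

Answer: 10

Derivation:
Click 1 (2,1) count=2: revealed 1 new [(2,1)] -> total=1
Click 2 (0,2) count=1: revealed 1 new [(0,2)] -> total=2
Click 3 (4,0) count=0: revealed 8 new [(3,0) (3,1) (4,0) (4,1) (5,0) (5,1) (6,0) (6,1)] -> total=10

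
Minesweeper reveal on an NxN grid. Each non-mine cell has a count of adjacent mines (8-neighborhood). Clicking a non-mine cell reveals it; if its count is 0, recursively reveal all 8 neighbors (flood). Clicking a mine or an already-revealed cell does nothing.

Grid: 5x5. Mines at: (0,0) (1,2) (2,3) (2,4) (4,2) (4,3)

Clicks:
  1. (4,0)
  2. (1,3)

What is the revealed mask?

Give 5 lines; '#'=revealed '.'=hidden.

Answer: .....
##.#.
##...
##...
##...

Derivation:
Click 1 (4,0) count=0: revealed 8 new [(1,0) (1,1) (2,0) (2,1) (3,0) (3,1) (4,0) (4,1)] -> total=8
Click 2 (1,3) count=3: revealed 1 new [(1,3)] -> total=9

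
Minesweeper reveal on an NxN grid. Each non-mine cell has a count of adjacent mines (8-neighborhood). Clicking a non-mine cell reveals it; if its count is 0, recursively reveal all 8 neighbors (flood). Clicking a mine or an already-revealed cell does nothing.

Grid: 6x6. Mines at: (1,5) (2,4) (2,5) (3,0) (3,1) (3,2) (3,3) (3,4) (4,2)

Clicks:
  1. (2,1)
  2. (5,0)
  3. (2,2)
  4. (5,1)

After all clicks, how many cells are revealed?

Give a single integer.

Answer: 6

Derivation:
Click 1 (2,1) count=3: revealed 1 new [(2,1)] -> total=1
Click 2 (5,0) count=0: revealed 4 new [(4,0) (4,1) (5,0) (5,1)] -> total=5
Click 3 (2,2) count=3: revealed 1 new [(2,2)] -> total=6
Click 4 (5,1) count=1: revealed 0 new [(none)] -> total=6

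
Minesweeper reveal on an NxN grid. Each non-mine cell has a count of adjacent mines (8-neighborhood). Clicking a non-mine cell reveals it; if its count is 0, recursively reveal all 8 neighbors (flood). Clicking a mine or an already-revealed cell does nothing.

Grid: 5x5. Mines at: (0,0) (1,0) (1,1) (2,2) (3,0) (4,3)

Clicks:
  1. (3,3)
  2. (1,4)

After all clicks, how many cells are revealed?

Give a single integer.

Click 1 (3,3) count=2: revealed 1 new [(3,3)] -> total=1
Click 2 (1,4) count=0: revealed 9 new [(0,2) (0,3) (0,4) (1,2) (1,3) (1,4) (2,3) (2,4) (3,4)] -> total=10

Answer: 10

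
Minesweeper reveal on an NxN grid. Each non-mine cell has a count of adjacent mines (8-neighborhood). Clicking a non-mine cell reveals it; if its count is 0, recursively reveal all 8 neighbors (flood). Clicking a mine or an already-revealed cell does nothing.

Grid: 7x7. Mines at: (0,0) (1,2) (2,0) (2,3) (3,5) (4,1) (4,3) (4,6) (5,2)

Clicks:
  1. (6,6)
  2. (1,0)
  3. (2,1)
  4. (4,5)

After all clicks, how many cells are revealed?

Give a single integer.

Click 1 (6,6) count=0: revealed 8 new [(5,3) (5,4) (5,5) (5,6) (6,3) (6,4) (6,5) (6,6)] -> total=8
Click 2 (1,0) count=2: revealed 1 new [(1,0)] -> total=9
Click 3 (2,1) count=2: revealed 1 new [(2,1)] -> total=10
Click 4 (4,5) count=2: revealed 1 new [(4,5)] -> total=11

Answer: 11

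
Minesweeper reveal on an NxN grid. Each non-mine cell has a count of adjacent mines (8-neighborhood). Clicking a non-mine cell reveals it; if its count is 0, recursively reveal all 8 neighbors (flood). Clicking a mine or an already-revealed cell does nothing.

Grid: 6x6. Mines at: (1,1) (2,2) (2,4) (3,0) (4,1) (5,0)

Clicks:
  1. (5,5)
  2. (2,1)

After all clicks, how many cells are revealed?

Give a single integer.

Answer: 13

Derivation:
Click 1 (5,5) count=0: revealed 12 new [(3,2) (3,3) (3,4) (3,5) (4,2) (4,3) (4,4) (4,5) (5,2) (5,3) (5,4) (5,5)] -> total=12
Click 2 (2,1) count=3: revealed 1 new [(2,1)] -> total=13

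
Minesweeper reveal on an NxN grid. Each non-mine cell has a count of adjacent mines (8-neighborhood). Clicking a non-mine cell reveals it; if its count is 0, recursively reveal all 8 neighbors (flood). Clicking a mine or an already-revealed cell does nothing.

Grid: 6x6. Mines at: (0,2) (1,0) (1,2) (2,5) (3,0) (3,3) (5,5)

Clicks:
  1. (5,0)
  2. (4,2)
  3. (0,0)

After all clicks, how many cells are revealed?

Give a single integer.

Answer: 11

Derivation:
Click 1 (5,0) count=0: revealed 10 new [(4,0) (4,1) (4,2) (4,3) (4,4) (5,0) (5,1) (5,2) (5,3) (5,4)] -> total=10
Click 2 (4,2) count=1: revealed 0 new [(none)] -> total=10
Click 3 (0,0) count=1: revealed 1 new [(0,0)] -> total=11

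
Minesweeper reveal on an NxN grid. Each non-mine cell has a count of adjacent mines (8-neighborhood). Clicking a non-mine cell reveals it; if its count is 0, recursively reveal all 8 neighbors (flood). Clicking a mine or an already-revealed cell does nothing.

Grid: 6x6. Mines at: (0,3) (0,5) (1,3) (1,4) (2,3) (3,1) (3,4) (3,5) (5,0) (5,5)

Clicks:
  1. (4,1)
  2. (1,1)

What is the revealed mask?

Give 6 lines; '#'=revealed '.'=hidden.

Answer: ###...
###...
###...
......
.#....
......

Derivation:
Click 1 (4,1) count=2: revealed 1 new [(4,1)] -> total=1
Click 2 (1,1) count=0: revealed 9 new [(0,0) (0,1) (0,2) (1,0) (1,1) (1,2) (2,0) (2,1) (2,2)] -> total=10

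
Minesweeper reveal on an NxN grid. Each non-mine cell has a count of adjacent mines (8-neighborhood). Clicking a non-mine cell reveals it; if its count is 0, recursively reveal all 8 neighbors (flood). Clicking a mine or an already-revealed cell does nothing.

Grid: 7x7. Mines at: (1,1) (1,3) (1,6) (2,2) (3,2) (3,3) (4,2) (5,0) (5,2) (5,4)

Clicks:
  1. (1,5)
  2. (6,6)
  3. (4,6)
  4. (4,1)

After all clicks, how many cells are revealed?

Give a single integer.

Click 1 (1,5) count=1: revealed 1 new [(1,5)] -> total=1
Click 2 (6,6) count=0: revealed 13 new [(2,4) (2,5) (2,6) (3,4) (3,5) (3,6) (4,4) (4,5) (4,6) (5,5) (5,6) (6,5) (6,6)] -> total=14
Click 3 (4,6) count=0: revealed 0 new [(none)] -> total=14
Click 4 (4,1) count=4: revealed 1 new [(4,1)] -> total=15

Answer: 15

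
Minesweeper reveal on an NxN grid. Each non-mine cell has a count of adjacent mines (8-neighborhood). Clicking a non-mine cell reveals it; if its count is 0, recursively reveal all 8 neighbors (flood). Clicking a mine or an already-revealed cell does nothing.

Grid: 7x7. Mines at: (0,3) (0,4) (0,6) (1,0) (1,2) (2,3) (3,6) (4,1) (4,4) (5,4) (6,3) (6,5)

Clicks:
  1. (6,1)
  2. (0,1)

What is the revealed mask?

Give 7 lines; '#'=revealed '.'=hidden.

Answer: .#.....
.......
.......
.......
.......
###....
###....

Derivation:
Click 1 (6,1) count=0: revealed 6 new [(5,0) (5,1) (5,2) (6,0) (6,1) (6,2)] -> total=6
Click 2 (0,1) count=2: revealed 1 new [(0,1)] -> total=7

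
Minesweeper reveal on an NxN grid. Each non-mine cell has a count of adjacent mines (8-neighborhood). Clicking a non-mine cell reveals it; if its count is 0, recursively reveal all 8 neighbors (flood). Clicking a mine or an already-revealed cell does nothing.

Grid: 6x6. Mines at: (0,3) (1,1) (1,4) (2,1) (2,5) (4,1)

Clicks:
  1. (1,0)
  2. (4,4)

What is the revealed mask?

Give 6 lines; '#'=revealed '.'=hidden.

Click 1 (1,0) count=2: revealed 1 new [(1,0)] -> total=1
Click 2 (4,4) count=0: revealed 15 new [(2,2) (2,3) (2,4) (3,2) (3,3) (3,4) (3,5) (4,2) (4,3) (4,4) (4,5) (5,2) (5,3) (5,4) (5,5)] -> total=16

Answer: ......
#.....
..###.
..####
..####
..####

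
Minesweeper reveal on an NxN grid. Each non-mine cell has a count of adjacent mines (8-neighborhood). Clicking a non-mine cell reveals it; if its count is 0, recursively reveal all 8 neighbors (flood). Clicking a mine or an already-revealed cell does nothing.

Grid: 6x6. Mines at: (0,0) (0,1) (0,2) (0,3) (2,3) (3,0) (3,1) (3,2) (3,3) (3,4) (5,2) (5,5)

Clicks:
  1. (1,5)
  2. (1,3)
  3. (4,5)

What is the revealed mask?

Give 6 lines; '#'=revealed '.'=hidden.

Click 1 (1,5) count=0: revealed 6 new [(0,4) (0,5) (1,4) (1,5) (2,4) (2,5)] -> total=6
Click 2 (1,3) count=3: revealed 1 new [(1,3)] -> total=7
Click 3 (4,5) count=2: revealed 1 new [(4,5)] -> total=8

Answer: ....##
...###
....##
......
.....#
......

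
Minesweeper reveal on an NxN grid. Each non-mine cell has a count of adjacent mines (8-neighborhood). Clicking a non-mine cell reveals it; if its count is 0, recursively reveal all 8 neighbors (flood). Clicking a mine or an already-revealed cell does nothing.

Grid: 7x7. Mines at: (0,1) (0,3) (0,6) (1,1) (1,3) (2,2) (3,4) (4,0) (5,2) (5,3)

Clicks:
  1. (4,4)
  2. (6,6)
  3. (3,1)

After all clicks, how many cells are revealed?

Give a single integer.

Answer: 16

Derivation:
Click 1 (4,4) count=2: revealed 1 new [(4,4)] -> total=1
Click 2 (6,6) count=0: revealed 14 new [(1,5) (1,6) (2,5) (2,6) (3,5) (3,6) (4,5) (4,6) (5,4) (5,5) (5,6) (6,4) (6,5) (6,6)] -> total=15
Click 3 (3,1) count=2: revealed 1 new [(3,1)] -> total=16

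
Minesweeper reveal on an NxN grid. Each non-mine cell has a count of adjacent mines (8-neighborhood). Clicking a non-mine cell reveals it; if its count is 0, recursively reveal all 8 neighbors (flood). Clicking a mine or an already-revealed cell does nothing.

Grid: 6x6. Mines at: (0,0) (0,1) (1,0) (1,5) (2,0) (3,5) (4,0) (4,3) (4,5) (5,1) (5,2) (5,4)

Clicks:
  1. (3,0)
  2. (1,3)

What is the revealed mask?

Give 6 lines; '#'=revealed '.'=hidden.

Click 1 (3,0) count=2: revealed 1 new [(3,0)] -> total=1
Click 2 (1,3) count=0: revealed 15 new [(0,2) (0,3) (0,4) (1,1) (1,2) (1,3) (1,4) (2,1) (2,2) (2,3) (2,4) (3,1) (3,2) (3,3) (3,4)] -> total=16

Answer: ..###.
.####.
.####.
#####.
......
......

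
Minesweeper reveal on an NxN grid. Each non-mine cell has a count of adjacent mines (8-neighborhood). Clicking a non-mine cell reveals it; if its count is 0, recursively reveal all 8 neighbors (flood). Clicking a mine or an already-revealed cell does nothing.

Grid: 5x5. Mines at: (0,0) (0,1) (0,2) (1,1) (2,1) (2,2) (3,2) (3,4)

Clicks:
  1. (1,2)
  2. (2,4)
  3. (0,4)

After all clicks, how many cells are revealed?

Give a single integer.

Click 1 (1,2) count=5: revealed 1 new [(1,2)] -> total=1
Click 2 (2,4) count=1: revealed 1 new [(2,4)] -> total=2
Click 3 (0,4) count=0: revealed 5 new [(0,3) (0,4) (1,3) (1,4) (2,3)] -> total=7

Answer: 7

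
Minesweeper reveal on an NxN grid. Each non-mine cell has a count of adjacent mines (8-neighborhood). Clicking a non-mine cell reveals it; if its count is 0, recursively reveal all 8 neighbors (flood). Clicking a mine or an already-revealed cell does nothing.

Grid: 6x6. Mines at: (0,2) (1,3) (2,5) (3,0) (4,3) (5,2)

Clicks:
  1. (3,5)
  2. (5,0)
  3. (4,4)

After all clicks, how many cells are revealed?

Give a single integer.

Answer: 6

Derivation:
Click 1 (3,5) count=1: revealed 1 new [(3,5)] -> total=1
Click 2 (5,0) count=0: revealed 4 new [(4,0) (4,1) (5,0) (5,1)] -> total=5
Click 3 (4,4) count=1: revealed 1 new [(4,4)] -> total=6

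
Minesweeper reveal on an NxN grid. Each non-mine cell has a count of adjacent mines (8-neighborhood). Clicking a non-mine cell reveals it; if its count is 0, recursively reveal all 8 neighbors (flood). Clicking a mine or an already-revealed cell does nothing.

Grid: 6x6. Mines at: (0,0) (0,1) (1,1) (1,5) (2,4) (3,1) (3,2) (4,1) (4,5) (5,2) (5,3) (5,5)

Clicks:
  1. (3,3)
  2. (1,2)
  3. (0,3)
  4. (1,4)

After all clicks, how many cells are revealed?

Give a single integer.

Click 1 (3,3) count=2: revealed 1 new [(3,3)] -> total=1
Click 2 (1,2) count=2: revealed 1 new [(1,2)] -> total=2
Click 3 (0,3) count=0: revealed 5 new [(0,2) (0,3) (0,4) (1,3) (1,4)] -> total=7
Click 4 (1,4) count=2: revealed 0 new [(none)] -> total=7

Answer: 7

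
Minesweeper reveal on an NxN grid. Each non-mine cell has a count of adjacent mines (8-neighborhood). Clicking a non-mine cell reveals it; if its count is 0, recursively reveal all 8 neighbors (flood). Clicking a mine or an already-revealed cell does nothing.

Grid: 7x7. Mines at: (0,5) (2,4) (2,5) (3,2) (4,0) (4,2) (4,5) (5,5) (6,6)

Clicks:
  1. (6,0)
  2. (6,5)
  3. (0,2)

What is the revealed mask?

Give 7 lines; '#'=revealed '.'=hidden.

Answer: #####..
#####..
####...
##.....
.......
#####..
######.

Derivation:
Click 1 (6,0) count=0: revealed 10 new [(5,0) (5,1) (5,2) (5,3) (5,4) (6,0) (6,1) (6,2) (6,3) (6,4)] -> total=10
Click 2 (6,5) count=2: revealed 1 new [(6,5)] -> total=11
Click 3 (0,2) count=0: revealed 16 new [(0,0) (0,1) (0,2) (0,3) (0,4) (1,0) (1,1) (1,2) (1,3) (1,4) (2,0) (2,1) (2,2) (2,3) (3,0) (3,1)] -> total=27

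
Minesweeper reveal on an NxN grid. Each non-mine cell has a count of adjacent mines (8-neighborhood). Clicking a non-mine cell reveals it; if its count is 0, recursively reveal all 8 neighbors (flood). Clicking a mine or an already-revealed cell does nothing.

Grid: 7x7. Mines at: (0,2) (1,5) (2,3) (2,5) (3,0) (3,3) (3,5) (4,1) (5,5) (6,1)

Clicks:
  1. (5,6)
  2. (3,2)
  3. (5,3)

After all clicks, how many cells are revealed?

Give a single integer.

Answer: 11

Derivation:
Click 1 (5,6) count=1: revealed 1 new [(5,6)] -> total=1
Click 2 (3,2) count=3: revealed 1 new [(3,2)] -> total=2
Click 3 (5,3) count=0: revealed 9 new [(4,2) (4,3) (4,4) (5,2) (5,3) (5,4) (6,2) (6,3) (6,4)] -> total=11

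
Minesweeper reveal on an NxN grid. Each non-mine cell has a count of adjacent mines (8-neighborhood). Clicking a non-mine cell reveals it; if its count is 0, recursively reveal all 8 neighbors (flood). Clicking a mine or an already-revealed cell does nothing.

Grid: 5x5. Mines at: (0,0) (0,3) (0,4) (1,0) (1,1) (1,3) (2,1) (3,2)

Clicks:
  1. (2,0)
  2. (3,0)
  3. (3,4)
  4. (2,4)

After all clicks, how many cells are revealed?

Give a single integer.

Answer: 8

Derivation:
Click 1 (2,0) count=3: revealed 1 new [(2,0)] -> total=1
Click 2 (3,0) count=1: revealed 1 new [(3,0)] -> total=2
Click 3 (3,4) count=0: revealed 6 new [(2,3) (2,4) (3,3) (3,4) (4,3) (4,4)] -> total=8
Click 4 (2,4) count=1: revealed 0 new [(none)] -> total=8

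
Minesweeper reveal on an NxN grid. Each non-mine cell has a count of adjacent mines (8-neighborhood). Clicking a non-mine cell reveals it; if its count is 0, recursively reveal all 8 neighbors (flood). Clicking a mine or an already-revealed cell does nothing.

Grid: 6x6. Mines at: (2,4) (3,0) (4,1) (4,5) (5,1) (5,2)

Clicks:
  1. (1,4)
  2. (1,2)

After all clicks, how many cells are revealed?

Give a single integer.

Click 1 (1,4) count=1: revealed 1 new [(1,4)] -> total=1
Click 2 (1,2) count=0: revealed 18 new [(0,0) (0,1) (0,2) (0,3) (0,4) (0,5) (1,0) (1,1) (1,2) (1,3) (1,5) (2,0) (2,1) (2,2) (2,3) (3,1) (3,2) (3,3)] -> total=19

Answer: 19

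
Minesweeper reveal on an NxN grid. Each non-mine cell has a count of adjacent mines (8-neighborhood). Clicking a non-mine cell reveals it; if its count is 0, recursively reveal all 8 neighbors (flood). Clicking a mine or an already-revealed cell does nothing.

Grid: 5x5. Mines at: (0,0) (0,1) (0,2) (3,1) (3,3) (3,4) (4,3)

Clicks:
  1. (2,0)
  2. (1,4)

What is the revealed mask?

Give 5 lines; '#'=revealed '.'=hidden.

Click 1 (2,0) count=1: revealed 1 new [(2,0)] -> total=1
Click 2 (1,4) count=0: revealed 6 new [(0,3) (0,4) (1,3) (1,4) (2,3) (2,4)] -> total=7

Answer: ...##
...##
#..##
.....
.....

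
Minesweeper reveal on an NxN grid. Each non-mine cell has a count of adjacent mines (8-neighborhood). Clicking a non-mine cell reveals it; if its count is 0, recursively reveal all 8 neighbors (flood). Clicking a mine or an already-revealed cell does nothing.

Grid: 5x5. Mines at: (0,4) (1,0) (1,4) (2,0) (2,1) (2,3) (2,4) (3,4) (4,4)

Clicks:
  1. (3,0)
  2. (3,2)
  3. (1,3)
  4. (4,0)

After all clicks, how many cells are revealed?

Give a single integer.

Click 1 (3,0) count=2: revealed 1 new [(3,0)] -> total=1
Click 2 (3,2) count=2: revealed 1 new [(3,2)] -> total=2
Click 3 (1,3) count=4: revealed 1 new [(1,3)] -> total=3
Click 4 (4,0) count=0: revealed 6 new [(3,1) (3,3) (4,0) (4,1) (4,2) (4,3)] -> total=9

Answer: 9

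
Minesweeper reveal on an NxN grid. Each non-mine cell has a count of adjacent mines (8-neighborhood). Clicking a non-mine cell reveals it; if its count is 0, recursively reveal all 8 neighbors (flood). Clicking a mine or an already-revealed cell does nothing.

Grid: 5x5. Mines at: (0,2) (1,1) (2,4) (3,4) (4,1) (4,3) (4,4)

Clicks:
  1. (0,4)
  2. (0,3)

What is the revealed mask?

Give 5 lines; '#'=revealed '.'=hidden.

Click 1 (0,4) count=0: revealed 4 new [(0,3) (0,4) (1,3) (1,4)] -> total=4
Click 2 (0,3) count=1: revealed 0 new [(none)] -> total=4

Answer: ...##
...##
.....
.....
.....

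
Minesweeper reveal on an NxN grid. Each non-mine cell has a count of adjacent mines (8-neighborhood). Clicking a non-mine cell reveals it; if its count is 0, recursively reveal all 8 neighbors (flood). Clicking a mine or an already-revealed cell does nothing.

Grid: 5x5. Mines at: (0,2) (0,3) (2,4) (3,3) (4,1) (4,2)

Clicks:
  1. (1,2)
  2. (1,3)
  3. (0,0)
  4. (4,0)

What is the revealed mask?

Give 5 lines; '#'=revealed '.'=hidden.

Click 1 (1,2) count=2: revealed 1 new [(1,2)] -> total=1
Click 2 (1,3) count=3: revealed 1 new [(1,3)] -> total=2
Click 3 (0,0) count=0: revealed 10 new [(0,0) (0,1) (1,0) (1,1) (2,0) (2,1) (2,2) (3,0) (3,1) (3,2)] -> total=12
Click 4 (4,0) count=1: revealed 1 new [(4,0)] -> total=13

Answer: ##...
####.
###..
###..
#....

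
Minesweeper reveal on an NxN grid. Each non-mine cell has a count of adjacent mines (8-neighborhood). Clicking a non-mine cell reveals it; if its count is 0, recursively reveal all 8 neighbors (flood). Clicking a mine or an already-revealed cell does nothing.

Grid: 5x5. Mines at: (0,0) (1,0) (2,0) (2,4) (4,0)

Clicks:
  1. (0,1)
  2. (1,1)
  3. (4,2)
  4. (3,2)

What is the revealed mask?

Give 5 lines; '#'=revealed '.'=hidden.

Answer: .####
.####
.###.
.####
.####

Derivation:
Click 1 (0,1) count=2: revealed 1 new [(0,1)] -> total=1
Click 2 (1,1) count=3: revealed 1 new [(1,1)] -> total=2
Click 3 (4,2) count=0: revealed 17 new [(0,2) (0,3) (0,4) (1,2) (1,3) (1,4) (2,1) (2,2) (2,3) (3,1) (3,2) (3,3) (3,4) (4,1) (4,2) (4,3) (4,4)] -> total=19
Click 4 (3,2) count=0: revealed 0 new [(none)] -> total=19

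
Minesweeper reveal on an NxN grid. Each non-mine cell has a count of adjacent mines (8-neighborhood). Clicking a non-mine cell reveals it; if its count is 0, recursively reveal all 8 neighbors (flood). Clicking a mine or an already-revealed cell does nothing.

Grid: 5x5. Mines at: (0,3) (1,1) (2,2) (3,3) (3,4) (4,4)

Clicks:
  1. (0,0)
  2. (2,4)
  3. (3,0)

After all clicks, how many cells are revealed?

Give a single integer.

Answer: 10

Derivation:
Click 1 (0,0) count=1: revealed 1 new [(0,0)] -> total=1
Click 2 (2,4) count=2: revealed 1 new [(2,4)] -> total=2
Click 3 (3,0) count=0: revealed 8 new [(2,0) (2,1) (3,0) (3,1) (3,2) (4,0) (4,1) (4,2)] -> total=10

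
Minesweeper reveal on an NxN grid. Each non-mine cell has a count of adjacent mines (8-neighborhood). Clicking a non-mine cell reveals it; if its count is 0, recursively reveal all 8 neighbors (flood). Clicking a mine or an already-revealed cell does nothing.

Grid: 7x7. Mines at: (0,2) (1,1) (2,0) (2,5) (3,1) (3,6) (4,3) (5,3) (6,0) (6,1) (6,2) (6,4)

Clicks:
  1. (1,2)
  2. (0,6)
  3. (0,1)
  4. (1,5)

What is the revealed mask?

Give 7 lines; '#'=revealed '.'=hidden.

Click 1 (1,2) count=2: revealed 1 new [(1,2)] -> total=1
Click 2 (0,6) count=0: revealed 8 new [(0,3) (0,4) (0,5) (0,6) (1,3) (1,4) (1,5) (1,6)] -> total=9
Click 3 (0,1) count=2: revealed 1 new [(0,1)] -> total=10
Click 4 (1,5) count=1: revealed 0 new [(none)] -> total=10

Answer: .#.####
..#####
.......
.......
.......
.......
.......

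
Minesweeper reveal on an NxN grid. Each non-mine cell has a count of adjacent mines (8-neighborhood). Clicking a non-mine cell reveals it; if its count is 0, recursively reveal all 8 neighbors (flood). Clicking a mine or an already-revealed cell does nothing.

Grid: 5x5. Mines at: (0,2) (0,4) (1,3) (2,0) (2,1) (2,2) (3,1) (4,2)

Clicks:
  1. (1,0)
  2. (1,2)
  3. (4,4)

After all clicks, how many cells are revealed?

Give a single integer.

Answer: 8

Derivation:
Click 1 (1,0) count=2: revealed 1 new [(1,0)] -> total=1
Click 2 (1,2) count=4: revealed 1 new [(1,2)] -> total=2
Click 3 (4,4) count=0: revealed 6 new [(2,3) (2,4) (3,3) (3,4) (4,3) (4,4)] -> total=8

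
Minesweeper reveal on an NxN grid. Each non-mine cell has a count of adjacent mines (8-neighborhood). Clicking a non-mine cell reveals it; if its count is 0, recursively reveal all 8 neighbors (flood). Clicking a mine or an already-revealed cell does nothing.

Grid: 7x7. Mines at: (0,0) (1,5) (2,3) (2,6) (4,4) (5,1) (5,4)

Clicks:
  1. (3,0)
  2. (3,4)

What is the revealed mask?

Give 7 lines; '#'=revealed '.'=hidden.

Click 1 (3,0) count=0: revealed 12 new [(1,0) (1,1) (1,2) (2,0) (2,1) (2,2) (3,0) (3,1) (3,2) (4,0) (4,1) (4,2)] -> total=12
Click 2 (3,4) count=2: revealed 1 new [(3,4)] -> total=13

Answer: .......
###....
###....
###.#..
###....
.......
.......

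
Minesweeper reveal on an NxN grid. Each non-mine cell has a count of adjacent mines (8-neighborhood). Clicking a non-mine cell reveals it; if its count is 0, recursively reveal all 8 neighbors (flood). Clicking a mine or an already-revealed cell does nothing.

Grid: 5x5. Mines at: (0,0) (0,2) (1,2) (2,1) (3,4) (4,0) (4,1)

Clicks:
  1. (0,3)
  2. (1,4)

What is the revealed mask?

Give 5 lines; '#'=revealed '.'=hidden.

Answer: ...##
...##
...##
.....
.....

Derivation:
Click 1 (0,3) count=2: revealed 1 new [(0,3)] -> total=1
Click 2 (1,4) count=0: revealed 5 new [(0,4) (1,3) (1,4) (2,3) (2,4)] -> total=6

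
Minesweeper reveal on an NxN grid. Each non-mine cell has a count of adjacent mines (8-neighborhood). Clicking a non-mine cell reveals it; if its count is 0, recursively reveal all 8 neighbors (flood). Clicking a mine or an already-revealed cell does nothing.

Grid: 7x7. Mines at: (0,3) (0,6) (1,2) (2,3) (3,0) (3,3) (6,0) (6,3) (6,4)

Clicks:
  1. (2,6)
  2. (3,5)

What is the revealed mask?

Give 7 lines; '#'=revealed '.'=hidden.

Click 1 (2,6) count=0: revealed 17 new [(1,4) (1,5) (1,6) (2,4) (2,5) (2,6) (3,4) (3,5) (3,6) (4,4) (4,5) (4,6) (5,4) (5,5) (5,6) (6,5) (6,6)] -> total=17
Click 2 (3,5) count=0: revealed 0 new [(none)] -> total=17

Answer: .......
....###
....###
....###
....###
....###
.....##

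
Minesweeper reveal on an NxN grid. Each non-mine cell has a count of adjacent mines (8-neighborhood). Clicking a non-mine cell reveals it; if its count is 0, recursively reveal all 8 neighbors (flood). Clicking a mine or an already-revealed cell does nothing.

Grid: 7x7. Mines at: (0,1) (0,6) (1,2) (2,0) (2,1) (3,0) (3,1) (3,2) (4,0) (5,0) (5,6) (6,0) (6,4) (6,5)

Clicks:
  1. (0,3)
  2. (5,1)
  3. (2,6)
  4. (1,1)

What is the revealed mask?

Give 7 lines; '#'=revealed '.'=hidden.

Click 1 (0,3) count=1: revealed 1 new [(0,3)] -> total=1
Click 2 (5,1) count=3: revealed 1 new [(5,1)] -> total=2
Click 3 (2,6) count=0: revealed 21 new [(0,4) (0,5) (1,3) (1,4) (1,5) (1,6) (2,3) (2,4) (2,5) (2,6) (3,3) (3,4) (3,5) (3,6) (4,3) (4,4) (4,5) (4,6) (5,3) (5,4) (5,5)] -> total=23
Click 4 (1,1) count=4: revealed 1 new [(1,1)] -> total=24

Answer: ...###.
.#.####
...####
...####
...####
.#.###.
.......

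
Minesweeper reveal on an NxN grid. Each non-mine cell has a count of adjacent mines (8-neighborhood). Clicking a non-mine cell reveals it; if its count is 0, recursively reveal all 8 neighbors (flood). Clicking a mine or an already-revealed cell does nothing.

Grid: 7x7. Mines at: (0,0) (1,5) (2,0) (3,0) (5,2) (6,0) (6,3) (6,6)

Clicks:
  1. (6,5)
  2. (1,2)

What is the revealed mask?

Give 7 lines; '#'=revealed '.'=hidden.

Click 1 (6,5) count=1: revealed 1 new [(6,5)] -> total=1
Click 2 (1,2) count=0: revealed 30 new [(0,1) (0,2) (0,3) (0,4) (1,1) (1,2) (1,3) (1,4) (2,1) (2,2) (2,3) (2,4) (2,5) (2,6) (3,1) (3,2) (3,3) (3,4) (3,5) (3,6) (4,1) (4,2) (4,3) (4,4) (4,5) (4,6) (5,3) (5,4) (5,5) (5,6)] -> total=31

Answer: .####..
.####..
.######
.######
.######
...####
.....#.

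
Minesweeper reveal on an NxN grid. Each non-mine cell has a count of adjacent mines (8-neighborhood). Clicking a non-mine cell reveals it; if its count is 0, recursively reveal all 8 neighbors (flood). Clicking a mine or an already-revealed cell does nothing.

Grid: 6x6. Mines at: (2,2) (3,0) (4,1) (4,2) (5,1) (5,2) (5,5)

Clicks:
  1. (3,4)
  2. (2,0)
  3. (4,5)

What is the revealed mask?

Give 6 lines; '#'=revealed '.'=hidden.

Click 1 (3,4) count=0: revealed 23 new [(0,0) (0,1) (0,2) (0,3) (0,4) (0,5) (1,0) (1,1) (1,2) (1,3) (1,4) (1,5) (2,0) (2,1) (2,3) (2,4) (2,5) (3,3) (3,4) (3,5) (4,3) (4,4) (4,5)] -> total=23
Click 2 (2,0) count=1: revealed 0 new [(none)] -> total=23
Click 3 (4,5) count=1: revealed 0 new [(none)] -> total=23

Answer: ######
######
##.###
...###
...###
......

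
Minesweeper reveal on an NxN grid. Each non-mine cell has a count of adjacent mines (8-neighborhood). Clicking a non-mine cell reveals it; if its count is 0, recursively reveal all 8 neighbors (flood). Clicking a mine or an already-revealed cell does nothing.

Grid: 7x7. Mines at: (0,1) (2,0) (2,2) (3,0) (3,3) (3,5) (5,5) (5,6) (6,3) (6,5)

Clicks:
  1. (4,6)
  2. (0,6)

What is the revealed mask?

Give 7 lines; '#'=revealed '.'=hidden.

Answer: ..#####
..#####
...####
.......
......#
.......
.......

Derivation:
Click 1 (4,6) count=3: revealed 1 new [(4,6)] -> total=1
Click 2 (0,6) count=0: revealed 14 new [(0,2) (0,3) (0,4) (0,5) (0,6) (1,2) (1,3) (1,4) (1,5) (1,6) (2,3) (2,4) (2,5) (2,6)] -> total=15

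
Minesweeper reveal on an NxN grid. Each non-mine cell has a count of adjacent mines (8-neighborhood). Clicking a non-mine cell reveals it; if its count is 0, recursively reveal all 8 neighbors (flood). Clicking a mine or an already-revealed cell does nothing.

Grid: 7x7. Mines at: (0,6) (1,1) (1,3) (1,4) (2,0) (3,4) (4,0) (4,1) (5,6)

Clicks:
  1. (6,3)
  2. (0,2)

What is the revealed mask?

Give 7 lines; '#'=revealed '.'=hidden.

Click 1 (6,3) count=0: revealed 16 new [(4,2) (4,3) (4,4) (4,5) (5,0) (5,1) (5,2) (5,3) (5,4) (5,5) (6,0) (6,1) (6,2) (6,3) (6,4) (6,5)] -> total=16
Click 2 (0,2) count=2: revealed 1 new [(0,2)] -> total=17

Answer: ..#....
.......
.......
.......
..####.
######.
######.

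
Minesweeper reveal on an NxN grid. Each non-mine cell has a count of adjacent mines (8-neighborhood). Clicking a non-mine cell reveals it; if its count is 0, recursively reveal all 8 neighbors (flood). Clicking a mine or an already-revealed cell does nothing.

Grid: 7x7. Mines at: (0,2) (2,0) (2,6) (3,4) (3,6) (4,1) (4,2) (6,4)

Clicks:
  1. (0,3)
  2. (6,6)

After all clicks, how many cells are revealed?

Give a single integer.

Click 1 (0,3) count=1: revealed 1 new [(0,3)] -> total=1
Click 2 (6,6) count=0: revealed 6 new [(4,5) (4,6) (5,5) (5,6) (6,5) (6,6)] -> total=7

Answer: 7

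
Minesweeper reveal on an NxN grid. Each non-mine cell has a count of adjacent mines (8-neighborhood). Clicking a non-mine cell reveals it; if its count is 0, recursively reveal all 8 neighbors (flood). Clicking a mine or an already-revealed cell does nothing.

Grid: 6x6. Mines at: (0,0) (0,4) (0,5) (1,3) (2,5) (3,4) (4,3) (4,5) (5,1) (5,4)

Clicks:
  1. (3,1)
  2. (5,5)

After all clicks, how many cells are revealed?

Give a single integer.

Click 1 (3,1) count=0: revealed 12 new [(1,0) (1,1) (1,2) (2,0) (2,1) (2,2) (3,0) (3,1) (3,2) (4,0) (4,1) (4,2)] -> total=12
Click 2 (5,5) count=2: revealed 1 new [(5,5)] -> total=13

Answer: 13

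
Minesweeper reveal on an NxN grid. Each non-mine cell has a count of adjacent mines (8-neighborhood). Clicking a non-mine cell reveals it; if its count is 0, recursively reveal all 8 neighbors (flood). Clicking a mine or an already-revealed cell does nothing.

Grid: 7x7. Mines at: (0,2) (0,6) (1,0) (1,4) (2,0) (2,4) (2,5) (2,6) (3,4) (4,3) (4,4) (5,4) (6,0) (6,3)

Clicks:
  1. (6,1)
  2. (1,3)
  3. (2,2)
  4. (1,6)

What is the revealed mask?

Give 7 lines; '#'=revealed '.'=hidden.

Answer: .......
.###..#
.###...
.###...
.......
.......
.#.....

Derivation:
Click 1 (6,1) count=1: revealed 1 new [(6,1)] -> total=1
Click 2 (1,3) count=3: revealed 1 new [(1,3)] -> total=2
Click 3 (2,2) count=0: revealed 8 new [(1,1) (1,2) (2,1) (2,2) (2,3) (3,1) (3,2) (3,3)] -> total=10
Click 4 (1,6) count=3: revealed 1 new [(1,6)] -> total=11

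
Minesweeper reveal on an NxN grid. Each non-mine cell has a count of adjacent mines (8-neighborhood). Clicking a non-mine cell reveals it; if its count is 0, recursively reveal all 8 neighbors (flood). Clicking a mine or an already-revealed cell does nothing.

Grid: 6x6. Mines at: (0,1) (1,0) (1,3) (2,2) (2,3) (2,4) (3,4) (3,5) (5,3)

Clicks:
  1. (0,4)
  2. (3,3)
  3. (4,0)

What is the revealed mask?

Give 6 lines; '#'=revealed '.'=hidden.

Click 1 (0,4) count=1: revealed 1 new [(0,4)] -> total=1
Click 2 (3,3) count=4: revealed 1 new [(3,3)] -> total=2
Click 3 (4,0) count=0: revealed 11 new [(2,0) (2,1) (3,0) (3,1) (3,2) (4,0) (4,1) (4,2) (5,0) (5,1) (5,2)] -> total=13

Answer: ....#.
......
##....
####..
###...
###...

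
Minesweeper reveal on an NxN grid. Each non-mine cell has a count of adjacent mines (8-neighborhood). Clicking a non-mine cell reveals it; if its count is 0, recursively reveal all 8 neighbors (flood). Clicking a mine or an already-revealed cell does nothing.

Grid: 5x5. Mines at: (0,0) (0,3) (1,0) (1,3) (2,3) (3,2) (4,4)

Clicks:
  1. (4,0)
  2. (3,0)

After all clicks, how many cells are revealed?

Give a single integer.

Click 1 (4,0) count=0: revealed 6 new [(2,0) (2,1) (3,0) (3,1) (4,0) (4,1)] -> total=6
Click 2 (3,0) count=0: revealed 0 new [(none)] -> total=6

Answer: 6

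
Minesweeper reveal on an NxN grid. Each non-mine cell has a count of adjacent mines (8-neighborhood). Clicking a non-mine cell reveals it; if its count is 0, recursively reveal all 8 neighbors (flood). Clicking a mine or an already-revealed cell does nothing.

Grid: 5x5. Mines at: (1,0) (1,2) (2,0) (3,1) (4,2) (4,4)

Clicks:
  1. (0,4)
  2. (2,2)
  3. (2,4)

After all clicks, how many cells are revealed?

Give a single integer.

Click 1 (0,4) count=0: revealed 8 new [(0,3) (0,4) (1,3) (1,4) (2,3) (2,4) (3,3) (3,4)] -> total=8
Click 2 (2,2) count=2: revealed 1 new [(2,2)] -> total=9
Click 3 (2,4) count=0: revealed 0 new [(none)] -> total=9

Answer: 9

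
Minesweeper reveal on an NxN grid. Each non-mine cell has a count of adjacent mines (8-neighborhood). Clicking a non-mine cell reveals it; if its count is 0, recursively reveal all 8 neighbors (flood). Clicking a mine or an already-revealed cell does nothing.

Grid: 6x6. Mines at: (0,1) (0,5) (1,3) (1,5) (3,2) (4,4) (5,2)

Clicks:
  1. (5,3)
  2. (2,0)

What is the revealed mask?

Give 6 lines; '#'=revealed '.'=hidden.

Click 1 (5,3) count=2: revealed 1 new [(5,3)] -> total=1
Click 2 (2,0) count=0: revealed 10 new [(1,0) (1,1) (2,0) (2,1) (3,0) (3,1) (4,0) (4,1) (5,0) (5,1)] -> total=11

Answer: ......
##....
##....
##....
##....
##.#..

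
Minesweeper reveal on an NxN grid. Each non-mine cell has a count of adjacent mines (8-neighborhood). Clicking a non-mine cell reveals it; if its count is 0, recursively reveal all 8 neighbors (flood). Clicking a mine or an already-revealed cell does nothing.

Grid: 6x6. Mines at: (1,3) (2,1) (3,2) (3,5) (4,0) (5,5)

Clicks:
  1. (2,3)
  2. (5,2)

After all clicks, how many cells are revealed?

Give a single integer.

Click 1 (2,3) count=2: revealed 1 new [(2,3)] -> total=1
Click 2 (5,2) count=0: revealed 8 new [(4,1) (4,2) (4,3) (4,4) (5,1) (5,2) (5,3) (5,4)] -> total=9

Answer: 9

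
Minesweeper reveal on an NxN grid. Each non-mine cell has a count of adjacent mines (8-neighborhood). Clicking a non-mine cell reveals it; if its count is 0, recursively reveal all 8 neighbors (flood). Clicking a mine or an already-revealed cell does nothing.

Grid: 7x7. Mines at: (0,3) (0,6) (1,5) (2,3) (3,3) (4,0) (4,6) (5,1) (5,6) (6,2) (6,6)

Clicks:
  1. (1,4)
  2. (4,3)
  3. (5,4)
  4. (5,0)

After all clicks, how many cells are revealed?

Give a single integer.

Answer: 11

Derivation:
Click 1 (1,4) count=3: revealed 1 new [(1,4)] -> total=1
Click 2 (4,3) count=1: revealed 1 new [(4,3)] -> total=2
Click 3 (5,4) count=0: revealed 8 new [(4,4) (4,5) (5,3) (5,4) (5,5) (6,3) (6,4) (6,5)] -> total=10
Click 4 (5,0) count=2: revealed 1 new [(5,0)] -> total=11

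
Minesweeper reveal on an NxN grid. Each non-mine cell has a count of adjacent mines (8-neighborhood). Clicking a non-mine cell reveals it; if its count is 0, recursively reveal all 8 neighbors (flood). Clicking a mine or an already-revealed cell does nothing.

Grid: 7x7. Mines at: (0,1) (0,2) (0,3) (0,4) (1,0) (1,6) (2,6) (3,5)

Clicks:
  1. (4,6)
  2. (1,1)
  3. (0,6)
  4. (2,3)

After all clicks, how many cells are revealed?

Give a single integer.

Answer: 36

Derivation:
Click 1 (4,6) count=1: revealed 1 new [(4,6)] -> total=1
Click 2 (1,1) count=3: revealed 1 new [(1,1)] -> total=2
Click 3 (0,6) count=1: revealed 1 new [(0,6)] -> total=3
Click 4 (2,3) count=0: revealed 33 new [(1,2) (1,3) (1,4) (2,0) (2,1) (2,2) (2,3) (2,4) (3,0) (3,1) (3,2) (3,3) (3,4) (4,0) (4,1) (4,2) (4,3) (4,4) (4,5) (5,0) (5,1) (5,2) (5,3) (5,4) (5,5) (5,6) (6,0) (6,1) (6,2) (6,3) (6,4) (6,5) (6,6)] -> total=36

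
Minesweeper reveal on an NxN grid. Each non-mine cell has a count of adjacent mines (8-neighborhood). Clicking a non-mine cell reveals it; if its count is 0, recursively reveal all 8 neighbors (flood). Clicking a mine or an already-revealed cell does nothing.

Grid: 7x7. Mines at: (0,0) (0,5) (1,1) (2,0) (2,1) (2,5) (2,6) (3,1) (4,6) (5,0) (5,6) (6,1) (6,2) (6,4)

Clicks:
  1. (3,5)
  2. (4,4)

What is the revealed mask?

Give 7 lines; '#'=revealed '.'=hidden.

Answer: ..###..
..###..
..###..
..####.
..####.
..####.
.......

Derivation:
Click 1 (3,5) count=3: revealed 1 new [(3,5)] -> total=1
Click 2 (4,4) count=0: revealed 20 new [(0,2) (0,3) (0,4) (1,2) (1,3) (1,4) (2,2) (2,3) (2,4) (3,2) (3,3) (3,4) (4,2) (4,3) (4,4) (4,5) (5,2) (5,3) (5,4) (5,5)] -> total=21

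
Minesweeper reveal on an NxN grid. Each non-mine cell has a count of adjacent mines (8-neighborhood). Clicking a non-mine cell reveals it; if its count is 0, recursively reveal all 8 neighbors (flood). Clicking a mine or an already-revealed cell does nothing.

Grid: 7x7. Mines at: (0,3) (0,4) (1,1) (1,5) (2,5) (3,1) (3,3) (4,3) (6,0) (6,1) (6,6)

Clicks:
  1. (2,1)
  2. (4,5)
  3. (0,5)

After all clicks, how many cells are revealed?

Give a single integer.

Click 1 (2,1) count=2: revealed 1 new [(2,1)] -> total=1
Click 2 (4,5) count=0: revealed 9 new [(3,4) (3,5) (3,6) (4,4) (4,5) (4,6) (5,4) (5,5) (5,6)] -> total=10
Click 3 (0,5) count=2: revealed 1 new [(0,5)] -> total=11

Answer: 11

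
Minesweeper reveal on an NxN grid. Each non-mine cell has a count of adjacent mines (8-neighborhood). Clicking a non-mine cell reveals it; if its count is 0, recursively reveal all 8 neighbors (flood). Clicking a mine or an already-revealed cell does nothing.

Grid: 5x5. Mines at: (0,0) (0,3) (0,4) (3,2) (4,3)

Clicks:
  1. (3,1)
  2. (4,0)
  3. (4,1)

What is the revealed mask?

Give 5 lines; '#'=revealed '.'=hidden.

Answer: .....
##...
##...
##...
##...

Derivation:
Click 1 (3,1) count=1: revealed 1 new [(3,1)] -> total=1
Click 2 (4,0) count=0: revealed 7 new [(1,0) (1,1) (2,0) (2,1) (3,0) (4,0) (4,1)] -> total=8
Click 3 (4,1) count=1: revealed 0 new [(none)] -> total=8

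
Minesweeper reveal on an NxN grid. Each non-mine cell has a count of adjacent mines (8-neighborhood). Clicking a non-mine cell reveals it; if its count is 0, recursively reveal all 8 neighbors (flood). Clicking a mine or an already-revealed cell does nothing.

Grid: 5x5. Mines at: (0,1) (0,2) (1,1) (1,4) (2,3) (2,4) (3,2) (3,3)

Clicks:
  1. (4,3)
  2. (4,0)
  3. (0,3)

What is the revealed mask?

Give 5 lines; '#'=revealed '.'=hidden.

Click 1 (4,3) count=2: revealed 1 new [(4,3)] -> total=1
Click 2 (4,0) count=0: revealed 6 new [(2,0) (2,1) (3,0) (3,1) (4,0) (4,1)] -> total=7
Click 3 (0,3) count=2: revealed 1 new [(0,3)] -> total=8

Answer: ...#.
.....
##...
##...
##.#.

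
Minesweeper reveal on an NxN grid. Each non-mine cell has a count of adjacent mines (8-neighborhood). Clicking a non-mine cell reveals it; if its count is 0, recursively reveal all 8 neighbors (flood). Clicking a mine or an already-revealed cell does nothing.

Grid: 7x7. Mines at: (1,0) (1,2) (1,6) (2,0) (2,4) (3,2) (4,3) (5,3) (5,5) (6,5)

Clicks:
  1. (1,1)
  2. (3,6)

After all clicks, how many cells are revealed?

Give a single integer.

Click 1 (1,1) count=3: revealed 1 new [(1,1)] -> total=1
Click 2 (3,6) count=0: revealed 6 new [(2,5) (2,6) (3,5) (3,6) (4,5) (4,6)] -> total=7

Answer: 7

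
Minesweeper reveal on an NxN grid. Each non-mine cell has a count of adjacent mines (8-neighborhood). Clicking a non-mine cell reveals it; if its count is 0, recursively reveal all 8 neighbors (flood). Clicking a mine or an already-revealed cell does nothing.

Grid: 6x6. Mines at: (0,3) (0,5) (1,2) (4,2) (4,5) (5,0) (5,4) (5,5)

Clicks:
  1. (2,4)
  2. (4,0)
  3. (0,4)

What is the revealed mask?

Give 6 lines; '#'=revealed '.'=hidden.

Answer: ....#.
...###
...###
...###
#.....
......

Derivation:
Click 1 (2,4) count=0: revealed 9 new [(1,3) (1,4) (1,5) (2,3) (2,4) (2,5) (3,3) (3,4) (3,5)] -> total=9
Click 2 (4,0) count=1: revealed 1 new [(4,0)] -> total=10
Click 3 (0,4) count=2: revealed 1 new [(0,4)] -> total=11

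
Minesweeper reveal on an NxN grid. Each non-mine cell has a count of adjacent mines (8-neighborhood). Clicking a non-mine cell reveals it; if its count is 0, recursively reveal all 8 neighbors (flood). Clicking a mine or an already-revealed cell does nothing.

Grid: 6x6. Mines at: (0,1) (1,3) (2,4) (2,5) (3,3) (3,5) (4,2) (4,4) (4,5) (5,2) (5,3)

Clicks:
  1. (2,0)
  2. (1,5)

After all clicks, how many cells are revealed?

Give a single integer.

Click 1 (2,0) count=0: revealed 13 new [(1,0) (1,1) (1,2) (2,0) (2,1) (2,2) (3,0) (3,1) (3,2) (4,0) (4,1) (5,0) (5,1)] -> total=13
Click 2 (1,5) count=2: revealed 1 new [(1,5)] -> total=14

Answer: 14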